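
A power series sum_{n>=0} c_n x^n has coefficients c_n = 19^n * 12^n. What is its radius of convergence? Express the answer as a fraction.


By the root test (Cauchy-Hadamard), the radius is R = 1 / limsup_n |c_n|^(1/n).
Here |c_n|^(1/n) = (19^n * 12^n)^(1/n) = 19 * 12 = 228 for all n.
So R = 1/228 = 1/228.

1/228


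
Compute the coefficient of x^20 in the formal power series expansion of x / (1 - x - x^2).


Let f(x) = sum_{k>=0} a_k x^k. Multiplying f(x) * (1 - x - x^2) = x and matching coefficients gives a_0 = 0, a_1 = 1, and a_k = a_{k-1} + a_{k-2} for k >= 2. These are the Fibonacci numbers F_k.
Iterating from F_0 = 0, F_1 = 1:
F_0=0, F_1=1, F_2=1, F_3=2, F_4=3, F_5=5, F_6=8, F_7=13, F_8=21, F_9=34, ...
F_20 = 6765.

6765


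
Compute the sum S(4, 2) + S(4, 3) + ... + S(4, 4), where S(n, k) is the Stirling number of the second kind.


By definition, S(n, k) counts partitions of an n-set into exactly k nonempty blocks.
Computing row n = 4 for k = 2..4:
S(4, k): 7, 6, 1
Sum = 14.

14


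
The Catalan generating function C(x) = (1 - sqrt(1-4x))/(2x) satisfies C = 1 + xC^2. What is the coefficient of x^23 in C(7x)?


Substituting x -> 7x scales the n-th coefficient by 7^n, so [x^23] C(7x) = 7^23 * C_23.
C_23 = C(2*23, 23)/(24) = 8233430727600/24 = 343059613650.
So 7^23 * 343059613650 = 27368747340080916343 * 343059613650 = 9389111888572624320367550881950.

9389111888572624320367550881950


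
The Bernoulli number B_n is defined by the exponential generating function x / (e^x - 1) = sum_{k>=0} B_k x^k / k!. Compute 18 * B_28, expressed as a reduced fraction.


Bernoulli numbers can also be computed recursively via B_0 = 1 and sum_{j=0}^{m} C(m+1, j) B_j = 0 for m >= 1. Odd-index Bernoulli numbers vanish for k >= 3.
Computing B_28 = -23749461029/870, so 18 * B_28 = 18 * -23749461029/870 = -71248383087/145.

-71248383087/145


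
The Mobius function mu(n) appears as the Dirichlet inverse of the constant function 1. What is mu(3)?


3 = 3 (all distinct primes).
mu(3) = (-1)^1 = -1

-1


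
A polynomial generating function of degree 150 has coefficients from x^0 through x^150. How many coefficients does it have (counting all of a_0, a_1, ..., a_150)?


A polynomial of degree 150 takes the form a_0 + a_1 x + ... + a_150 x^150.
The number of coefficients is 150 + 1 = 151.

151


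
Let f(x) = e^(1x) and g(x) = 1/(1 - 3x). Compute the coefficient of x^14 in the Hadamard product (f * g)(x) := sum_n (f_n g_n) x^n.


Expanding: f_k = 1^k/k! (from e^(1x)) and g_k = 3^k (from 1/(1 - 3x)). So the Hadamard coefficient (f * g)_k = 1^k 3^k / k! = (3)^k / k!.
For k = 14: 3^14/14! = 4782969/87178291200 = 19683/358758400.

19683/358758400


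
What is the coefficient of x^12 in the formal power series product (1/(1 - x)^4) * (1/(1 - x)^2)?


Combine the factors: (1/(1 - x)^4) * (1/(1 - x)^2) = 1/(1 - x)^6.
Then use 1/(1 - x)^r = sum_{k>=0} C(k + r - 1, r - 1) x^k with r = 6 and k = 12:
C(17, 5) = 6188.

6188


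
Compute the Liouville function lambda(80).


The Liouville function is lambda(k) = (-1)^Omega(k), where Omega(k) counts the prime factors of k with multiplicity.
Factoring: 80 = 2 * 2 * 2 * 2 * 5, so Omega(80) = 5.
lambda(80) = (-1)^5 = -1.

-1


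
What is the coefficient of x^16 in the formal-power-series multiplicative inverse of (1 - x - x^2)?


Let the inverse be f(x) = sum_{k>=0} a_k x^k. From f(x) * (1 - x - x^2) = 1 and matching coefficients:
 x^0: a_0 = 1.
 x^1: a_1 - a_0 = 0, so a_1 = 1.
 x^k (k >= 2): a_k - a_{k-1} - a_{k-2} = 0, i.e. a_k = a_{k-1} + a_{k-2}.
This is the Fibonacci-type recurrence shifted so that a_0 = a_1 = 1.
Iterating: a_0=1, a_1=1, a_2=2, a_3=3, a_4=5, a_5=8, a_6=13, a_7=21, a_8=34, a_9=55, ...
a_16 = 1597.

1597


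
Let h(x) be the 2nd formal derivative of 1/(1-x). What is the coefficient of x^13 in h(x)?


Differentiating 2 times: d^2/dx^2 [1/(1-x)] = 2!/(1-x)^3.
The expansion 1/(1-x)^3 = sum_{k>=0} C(k+2, 2) x^k, so the coefficient of x^n in 2!/(1-x)^3 is 2! * C(n+2, 2).
For n = 13: 2 * C(15, 2) = 2 * 105 = 210

210


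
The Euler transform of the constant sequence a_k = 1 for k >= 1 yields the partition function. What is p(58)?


The Euler transform converts the sequence a_k = 1 into the number of integer partitions.
Using the recurrence or dynamic programming:
p(58) = 715220

715220


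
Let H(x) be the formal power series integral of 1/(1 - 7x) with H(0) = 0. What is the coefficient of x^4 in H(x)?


1/(1 - 7x) = sum_{k>=0} 7^k x^k. Integrating termwise with H(0) = 0:
H(x) = sum_{k>=0} 7^k x^(k+1) / (k+1) = sum_{m>=1} 7^(m-1) x^m / m.
For m = 4: 7^3/4 = 343/4 = 343/4.

343/4


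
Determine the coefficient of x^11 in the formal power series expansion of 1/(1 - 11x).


The geometric series identity gives 1/(1 - c x) = sum_{k>=0} c^k x^k, so the coefficient of x^k is c^k.
Here c = 11 and k = 11.
Computing: 11^11 = 285311670611

285311670611


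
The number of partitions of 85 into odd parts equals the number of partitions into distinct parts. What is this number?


Computing partitions of 85 into odd parts (1, 3, 5, ...):
Using the generating function prod_{k>=0} 1/(1-x^(2k+1)),
the count is 121792

121792


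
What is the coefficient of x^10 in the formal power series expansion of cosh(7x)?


The Maclaurin series is cosh(t) = sum_{m>=0} t^(2m) / (2m)!, so substituting t = 7x, only even powers of x are nonzero, with coefficient of x^(2m) equal to 7^(2m) / (2m)!.
For x^10 the coefficient is 7^10/10! = 282475249/3628800 = 40353607/518400.

40353607/518400


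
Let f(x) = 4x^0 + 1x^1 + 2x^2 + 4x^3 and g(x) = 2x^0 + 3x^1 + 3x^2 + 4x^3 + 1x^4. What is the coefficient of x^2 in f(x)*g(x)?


Cauchy product at x^2:
4*3 + 1*3 + 2*2
= 19

19


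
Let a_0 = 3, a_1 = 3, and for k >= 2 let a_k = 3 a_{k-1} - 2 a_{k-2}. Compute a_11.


Iterating the recurrence forward:
a_0 = 3
a_1 = 3
a_2 = 3*3 - 2*3 = 3
a_3 = 3*3 - 2*3 = 3
a_4 = 3*3 - 2*3 = 3
a_5 = 3*3 - 2*3 = 3
a_6 = 3*3 - 2*3 = 3
a_7 = 3*3 - 2*3 = 3
a_8 = 3*3 - 2*3 = 3
a_9 = 3*3 - 2*3 = 3
a_10 = 3*3 - 2*3 = 3
a_11 = 3*3 - 2*3 = 3
So a_11 = 3.

3


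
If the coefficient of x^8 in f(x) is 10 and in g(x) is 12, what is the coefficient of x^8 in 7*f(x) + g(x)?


Scalar multiplication scales coefficients: 7 * 10 = 70.
Then add the g coefficient: 70 + 12
= 82

82


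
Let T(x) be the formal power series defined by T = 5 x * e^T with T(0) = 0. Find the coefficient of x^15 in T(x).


Apply the Lagrange inversion formula: if T = 5 x * phi(T) with phi(t) = e^t, then
[x^n] T = 5^n * (1/n) [t^(n-1)] phi(t)^n = 5^n * (1/n) [t^(n-1)] e^(n t) = 5^n * (1/n) * n^(n-1) / (n-1)! = 5^n * n^(n-1) / n!.
When c = 1 this is the Cayley count of rooted labeled trees on n vertices, divided by n!.
For n = 15: 5^15 * 15^14 / 15! = 30517578125 * 29192926025390625/1307674368000 = 9776651859283447265625/14350336.

9776651859283447265625/14350336


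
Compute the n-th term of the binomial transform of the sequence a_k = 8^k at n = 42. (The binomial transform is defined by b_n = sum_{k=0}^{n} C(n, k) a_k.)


With a_k = 8^k, b_n = sum_{k=0}^{n} C(n, k) 8^k = (1 + 8)^n by the binomial theorem.
For n = 42: (1 + 8)^42 = 9^42 = 11972515182562019788602740026717047105681.

11972515182562019788602740026717047105681


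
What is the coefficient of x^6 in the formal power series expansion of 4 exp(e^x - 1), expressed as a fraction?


exp(e^x - 1) is the exponential generating function for the Bell numbers Bell_k: exp(e^x - 1) = sum_{k>=0} Bell_k x^k / k!.
So the coefficient of x^6 in 4 exp(e^x - 1) is 4 Bell_6 / 6!.
Computing: Bell_6 = 203 and 6! = 720, giving
4 * 203/720 = 203/180.

203/180


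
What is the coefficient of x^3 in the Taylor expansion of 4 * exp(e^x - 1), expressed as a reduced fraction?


exp(e^x - 1) = sum_{k>=0} Bell_k x^k / k!, where Bell_k is the k-th Bell number.
So the coefficient of x^3 is 4 * Bell_3 / 3!.
Computing: Bell_3 = 5 and 3! = 6, giving
4 * 5/6 = 10/3.

10/3


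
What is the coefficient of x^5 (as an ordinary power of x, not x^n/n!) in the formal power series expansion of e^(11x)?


The exponential series is e^y = sum_{k>=0} y^k / k!. Substituting y = 11x gives
e^(11x) = sum_{k>=0} 11^k x^k / k!.
So the coefficient of x^n is a^n/n! with a = 11, n = 5:
11^5 / 5! = 161051/120 = 161051/120

161051/120


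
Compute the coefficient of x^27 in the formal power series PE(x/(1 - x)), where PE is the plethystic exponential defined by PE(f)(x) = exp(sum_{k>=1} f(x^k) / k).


For f(x) = x/(1 - x) we have
sum_{k>=1} f(x^k) / k = sum_{k>=1} (1/k) * x^k / (1 - x^k) = sum_{k, m >= 1} x^(k m) / k,
which after exponentiating simplifies to
PE(x/(1 - x)) = prod_{k>=1} 1 / (1 - x^k).
This is the generating function for the partition function p(n), so the coefficient of x^27 is p(27).
Computing p(27) by dynamic programming over parts 1, 2, ..., 27: p(27) = 3010.

3010


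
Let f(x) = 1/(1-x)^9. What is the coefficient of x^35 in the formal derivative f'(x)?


Differentiate: d/dx [ 1/(1-x)^r ] = r / (1-x)^(r+1).
Here r = 9, so f'(x) = 9 / (1-x)^10.
The expansion of 1/(1-x)^(r+1) has coefficient of x^n equal to C(n+r, r).
So the coefficient of x^35 in f'(x) is
9 * C(44, 9) = 9 * 708930508 = 6380374572

6380374572


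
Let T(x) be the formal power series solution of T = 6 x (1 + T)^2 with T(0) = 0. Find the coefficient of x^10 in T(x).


Apply the Lagrange inversion formula: if T = 6 x * phi(T) with phi(t) = (1 + t)^2, then [x^n] T = 6^n * (1/n) [t^(n-1)] phi(t)^n = 6^n * (1/n) [t^(n-1)] (1 + t)^(2n) = 6^n * (1/n) C(2n, n-1).
Using the identity C(2n, n-1) = C(2n, n) * n / (n+1), the unscaled factor equals C(2n, n) / (n+1) = C_n, the n-th Catalan number.
For n = 10: C_10 = C(20, 10) / 11 = 184756/11 = 16796.
With the 6^10 = 60466176 factor, the coefficient is 60466176 * 16796 = 1015589892096.

1015589892096


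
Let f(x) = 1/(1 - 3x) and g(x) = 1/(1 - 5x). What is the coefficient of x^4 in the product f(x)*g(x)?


The coefficient of x^n in f*g is the Cauchy product: sum_{k=0}^{n} a^k * b^(n-k).
With a=3, b=5, n=4:
sum_{k=0}^{4} 3^k * 5^(4-k)
= 1441

1441


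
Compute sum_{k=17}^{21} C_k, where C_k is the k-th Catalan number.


C_17 through C_21: 129644790, 477638700, 1767263190, 6564120420, 24466267020
Sum = 129644790 + 477638700 + 1767263190 + 6564120420 + 24466267020
= 33404934120

33404934120


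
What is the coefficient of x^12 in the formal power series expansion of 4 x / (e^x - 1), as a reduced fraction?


The exponential generating function for Bernoulli numbers is
x / (e^x - 1) = sum_{k>=0} B_k x^k / k!.
So the coefficient of x^12 in 4 x / (e^x - 1) is 4 B_12 / 12!.
Computing: B_12 = -691/2730, 12! = 479001600, giving
4 * -691/2730 / 479001600 = -691/326918592000.

-691/326918592000


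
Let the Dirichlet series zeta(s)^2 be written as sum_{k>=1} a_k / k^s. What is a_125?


The Dirichlet convolution of the constant function 1 with itself gives (1 * 1)(k) = sum_{d | k} 1 = d(k), the number of positive divisors of k.
Since zeta(s) = sum_{k>=1} 1/k^s, we have zeta(s)^2 = sum_{k>=1} d(k)/k^s, so a_k = d(k).
For k = 125: the divisors are 1, 5, 25, 125.
Count = 4.

4


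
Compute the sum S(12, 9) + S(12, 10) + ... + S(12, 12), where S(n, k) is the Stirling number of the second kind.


By definition, S(n, k) counts partitions of an n-set into exactly k nonempty blocks.
Computing row n = 12 for k = 9..12:
S(12, k): 22275, 1705, 66, 1
Sum = 24047.

24047


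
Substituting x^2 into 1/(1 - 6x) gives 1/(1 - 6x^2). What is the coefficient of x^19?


Since 1/(1 - 6x^2) only has even powers of x,
the coefficient of x^19 (odd) is 0.

0


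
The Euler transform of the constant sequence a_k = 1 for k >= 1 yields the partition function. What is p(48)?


The Euler transform converts the sequence a_k = 1 into the number of integer partitions.
Using the recurrence or dynamic programming:
p(48) = 147273

147273


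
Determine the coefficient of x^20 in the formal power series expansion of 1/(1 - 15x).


The geometric series identity gives 1/(1 - c x) = sum_{k>=0} c^k x^k, so the coefficient of x^k is c^k.
Here c = 15 and k = 20.
Computing: 15^20 = 332525673007965087890625

332525673007965087890625


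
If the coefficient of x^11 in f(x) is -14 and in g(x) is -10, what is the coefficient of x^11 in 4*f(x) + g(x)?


Scalar multiplication scales coefficients: 4 * -14 = -56.
Then add the g coefficient: -56 + -10
= -66

-66


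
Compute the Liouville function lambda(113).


The Liouville function is lambda(k) = (-1)^Omega(k), where Omega(k) counts the prime factors of k with multiplicity.
Factoring: 113 = 113, so Omega(113) = 1.
lambda(113) = (-1)^1 = -1.

-1


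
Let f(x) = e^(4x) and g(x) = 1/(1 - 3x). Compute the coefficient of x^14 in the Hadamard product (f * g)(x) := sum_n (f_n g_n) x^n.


Expanding: f_k = 4^k/k! (from e^(4x)) and g_k = 3^k (from 1/(1 - 3x)). So the Hadamard coefficient (f * g)_k = 4^k 3^k / k! = (12)^k / k!.
For k = 14: 12^14/14! = 1283918464548864/87178291200 = 2579890176/175175.

2579890176/175175


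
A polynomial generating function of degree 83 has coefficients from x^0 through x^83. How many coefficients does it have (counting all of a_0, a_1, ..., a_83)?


A polynomial of degree 83 takes the form a_0 + a_1 x + ... + a_83 x^83.
The number of coefficients is 83 + 1 = 84.

84


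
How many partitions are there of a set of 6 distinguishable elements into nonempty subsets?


Bell_6 can be computed from the Bell triangle or from Dobinski's identity Bell_n = (1/e) * sum_{k>=0} k^n / k!.
Computing Bell_6 = 203.

203


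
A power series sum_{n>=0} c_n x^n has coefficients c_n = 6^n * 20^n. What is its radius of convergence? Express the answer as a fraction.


By the root test (Cauchy-Hadamard), the radius is R = 1 / limsup_n |c_n|^(1/n).
Here |c_n|^(1/n) = (6^n * 20^n)^(1/n) = 6 * 20 = 120 for all n.
So R = 1/120 = 1/120.

1/120


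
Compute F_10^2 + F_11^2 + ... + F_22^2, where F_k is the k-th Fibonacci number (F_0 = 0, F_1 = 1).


There is a standard identity sum_{k=0}^{N} F_k^2 = F_N * F_{N+1} (proved inductively from the telescoping relation F_k^2 = F_k F_{k+1} - F_{k-1} F_k). Then
sum_{k=10}^{22} F_k^2 = F_22 F_23 - F_9 F_10.
Computing: F_22 = 17711, F_23 = 28657, F_9 = 34, F_10 = 55.
Sum = 17711 * 28657 - 34 * 55 = 507542257.

507542257


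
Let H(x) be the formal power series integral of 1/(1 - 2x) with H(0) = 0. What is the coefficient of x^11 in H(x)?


1/(1 - 2x) = sum_{k>=0} 2^k x^k. Integrating termwise with H(0) = 0:
H(x) = sum_{k>=0} 2^k x^(k+1) / (k+1) = sum_{m>=1} 2^(m-1) x^m / m.
For m = 11: 2^10/11 = 1024/11 = 1024/11.

1024/11


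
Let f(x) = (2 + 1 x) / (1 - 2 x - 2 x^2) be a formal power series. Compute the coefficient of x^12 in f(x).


Write f(x) = sum_{k>=0} a_k x^k. Multiplying both sides by 1 - 2 x - 2 x^2 gives
(1 - 2 x - 2 x^2) sum_{k>=0} a_k x^k = 2 + 1 x.
Matching coefficients:
 x^0: a_0 = 2
 x^1: a_1 - 2 a_0 = 1  =>  a_1 = 2*2 + 1 = 5
 x^k (k >= 2): a_k = 2 a_{k-1} + 2 a_{k-2}.
Iterating: a_2 = 14, a_3 = 38, a_4 = 104, a_5 = 284, a_6 = 776, a_7 = 2120, a_8 = 5792, a_9 = 15824, a_10 = 43232, a_11 = 118112, a_12 = 322688.
So the coefficient of x^12 is 322688.

322688


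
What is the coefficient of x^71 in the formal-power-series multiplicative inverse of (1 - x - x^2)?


Let the inverse be f(x) = sum_{k>=0} a_k x^k. From f(x) * (1 - x - x^2) = 1 and matching coefficients:
 x^0: a_0 = 1.
 x^1: a_1 - a_0 = 0, so a_1 = 1.
 x^k (k >= 2): a_k - a_{k-1} - a_{k-2} = 0, i.e. a_k = a_{k-1} + a_{k-2}.
This is the Fibonacci-type recurrence shifted so that a_0 = a_1 = 1.
Iterating: a_0=1, a_1=1, a_2=2, a_3=3, a_4=5, a_5=8, a_6=13, a_7=21, a_8=34, a_9=55, ...
a_71 = 498454011879264.

498454011879264


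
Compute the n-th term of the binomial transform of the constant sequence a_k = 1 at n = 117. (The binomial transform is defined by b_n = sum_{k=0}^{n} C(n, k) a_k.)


With a_k = 1 for all k, b_n = sum_{k=0}^{n} C(n, k) = 2^n by the binomial theorem.
For n = 117: 2^117 = 166153499473114484112975882535043072.

166153499473114484112975882535043072


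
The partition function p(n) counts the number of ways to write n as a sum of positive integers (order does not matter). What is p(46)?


Using the generating function prod_{k>=1} 1/(1-x^k), we compute p(46).
By dynamic programming over parts 1 through 46:
p(46) = 105558

105558


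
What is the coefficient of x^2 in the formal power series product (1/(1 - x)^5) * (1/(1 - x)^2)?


Combine the factors: (1/(1 - x)^5) * (1/(1 - x)^2) = 1/(1 - x)^7.
Then use 1/(1 - x)^r = sum_{k>=0} C(k + r - 1, r - 1) x^k with r = 7 and k = 2:
C(8, 6) = 28.

28


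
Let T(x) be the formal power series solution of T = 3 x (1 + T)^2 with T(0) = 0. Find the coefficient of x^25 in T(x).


Apply the Lagrange inversion formula: if T = 3 x * phi(T) with phi(t) = (1 + t)^2, then [x^n] T = 3^n * (1/n) [t^(n-1)] phi(t)^n = 3^n * (1/n) [t^(n-1)] (1 + t)^(2n) = 3^n * (1/n) C(2n, n-1).
Using the identity C(2n, n-1) = C(2n, n) * n / (n+1), the unscaled factor equals C(2n, n) / (n+1) = C_n, the n-th Catalan number.
For n = 25: C_25 = C(50, 25) / 26 = 126410606437752/26 = 4861946401452.
With the 3^25 = 847288609443 factor, the coefficient is 847288609443 * 4861946401452 = 4119471805672662916111236.

4119471805672662916111236


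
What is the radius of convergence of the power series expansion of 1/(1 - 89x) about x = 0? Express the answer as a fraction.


Expanding 1/(1 - 89x) = sum_{k>=0} 89^k x^k, the series converges when |89x| < 1, i.e., |x| < 1/89.
So the radius of convergence is 1/89 = 1/89.

1/89


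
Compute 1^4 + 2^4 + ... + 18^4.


This power sum has a closed form given by Faulhaber's formula
sum_{k=1}^{m} k^p = (1 / (p + 1)) * sum_{j=0}^{p} C(p + 1, j) B_j m^(p + 1 - j),
but for small m direct computation is fastest:
1 + 16 + 81 + 256 + 625 + 1296 + 2401 + 4096 + 6561 + 10000 + 14641 + 20736 + 28561 + 38416 + 50625 + 65536 + 83521 + 104976 = 432345.

432345


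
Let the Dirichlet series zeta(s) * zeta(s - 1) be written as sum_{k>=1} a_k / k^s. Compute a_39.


Convolution gives a_k = sum_{d | k} d * 1 = sum_{d | k} d = sigma(k), the sum of positive divisors of k.
For k = 39, the divisors are 1, 3, 13, 39, so
sigma(39) = 1 + 3 + 13 + 39 = 56.

56


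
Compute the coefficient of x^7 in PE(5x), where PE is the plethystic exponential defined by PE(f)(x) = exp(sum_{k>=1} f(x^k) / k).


With f(x) = 5x, the exponent is sum_{k>=1} 5 x^k / k = 5 * (-ln(1 - x)). Exponentiating:
PE(5x) = exp(-5 ln(1 - x)) = 1/(1 - x)^5.
By the negative binomial expansion, [x^n] 1/(1 - x)^5 = C(n + 4, 4).
For n = 7: C(11, 4) = 330.

330


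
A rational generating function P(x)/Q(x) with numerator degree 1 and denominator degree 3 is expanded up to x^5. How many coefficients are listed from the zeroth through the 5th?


Expanding up to x^5 gives the coefficients for x^0, x^1, ..., x^5.
That is 5 + 1 = 6 coefficients in total.

6


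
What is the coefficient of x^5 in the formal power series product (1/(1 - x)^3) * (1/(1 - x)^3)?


Combine the factors: (1/(1 - x)^3) * (1/(1 - x)^3) = 1/(1 - x)^6.
Then use 1/(1 - x)^r = sum_{k>=0} C(k + r - 1, r - 1) x^k with r = 6 and k = 5:
C(10, 5) = 252.

252


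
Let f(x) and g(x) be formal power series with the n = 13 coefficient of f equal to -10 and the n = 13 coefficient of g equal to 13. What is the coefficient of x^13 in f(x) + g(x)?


Addition of formal power series is termwise.
The coefficient of x^13 in f + g = -10 + 13
= 3

3


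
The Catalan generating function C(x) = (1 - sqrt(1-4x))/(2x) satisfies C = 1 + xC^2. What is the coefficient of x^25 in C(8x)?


Substituting x -> 8x scales the n-th coefficient by 8^n, so [x^25] C(8x) = 8^25 * C_25.
C_25 = C(2*25, 25)/(26) = 126410606437752/26 = 4861946401452.
So 8^25 * 4861946401452 = 37778931862957161709568 * 4861946401452 = 183679141821804874793065781957492736.

183679141821804874793065781957492736


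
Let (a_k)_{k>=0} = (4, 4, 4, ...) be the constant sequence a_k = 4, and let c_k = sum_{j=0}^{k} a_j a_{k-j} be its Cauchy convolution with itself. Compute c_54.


Since a_j = 4 for all j >= 0, the convolution sum becomes
c_k = sum_{j=0}^{k} 4 * 4 = 16 * (k + 1).
Equivalently, the generating function of (a_k) is 4/(1 - x) and its square is 16/(1 - x)^2 = sum_{k>=0} 16(k + 1) x^k.
For k = 54: 16 * 55 = 880.

880


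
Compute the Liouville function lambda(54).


The Liouville function is lambda(k) = (-1)^Omega(k), where Omega(k) counts the prime factors of k with multiplicity.
Factoring: 54 = 2 * 3 * 3 * 3, so Omega(54) = 4.
lambda(54) = (-1)^4 = 1.

1


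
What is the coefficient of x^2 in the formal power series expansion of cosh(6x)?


The Maclaurin series is cosh(t) = sum_{m>=0} t^(2m) / (2m)!, so substituting t = 6x, only even powers of x are nonzero, with coefficient of x^(2m) equal to 6^(2m) / (2m)!.
For x^2 the coefficient is 6^2/2! = 36/2 = 18.

18


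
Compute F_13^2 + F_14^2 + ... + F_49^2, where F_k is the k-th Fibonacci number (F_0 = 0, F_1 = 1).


There is a standard identity sum_{k=0}^{N} F_k^2 = F_N * F_{N+1} (proved inductively from the telescoping relation F_k^2 = F_k F_{k+1} - F_{k-1} F_k). Then
sum_{k=13}^{49} F_k^2 = F_49 F_50 - F_12 F_13.
Computing: F_49 = 7778742049, F_50 = 12586269025, F_12 = 144, F_13 = 233.
Sum = 7778742049 * 12586269025 - 144 * 233 = 97905340104793698673.

97905340104793698673


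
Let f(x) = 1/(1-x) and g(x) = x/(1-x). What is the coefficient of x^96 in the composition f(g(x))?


First simplify the composition: f(g(x)) = 1/(1 - x/(1-x)) = (1-x)/((1-x) - x) = (1-x)/(1-2x).
Now extract the coefficient. Write (1-x)/(1-2x) = 1/(1-2x) - x/(1-2x).
The coefficient of x^n in 1/(1-2x) is 2^n, and in x/(1-2x) is 2^(n-1) (for n >= 1).
So the coefficient of x^96 is 2^96 - 2^95 = 79228162514264337593543950336 - 39614081257132168796771975168 = 39614081257132168796771975168.

39614081257132168796771975168


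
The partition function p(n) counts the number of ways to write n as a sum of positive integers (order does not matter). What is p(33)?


Using the generating function prod_{k>=1} 1/(1-x^k), we compute p(33).
By dynamic programming over parts 1 through 33:
p(33) = 10143

10143


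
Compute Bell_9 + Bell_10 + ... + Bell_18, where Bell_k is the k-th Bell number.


Recall Bell_k counts set partitions of a k-set (with Bell_0 = 1 by convention).
Bell_9 through Bell_18: 21147, 115975, 678570, 4213597, 27644437, 190899322, 1382958545, 10480142147, 82864869804, 682076806159
Sum = 21147 + 115975 + 678570 + 4213597 + 27644437 + 190899322 + 1382958545 + 10480142147 + 82864869804 + 682076806159 = 777028349703.

777028349703


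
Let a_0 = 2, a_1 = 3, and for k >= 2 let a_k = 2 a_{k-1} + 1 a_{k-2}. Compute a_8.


Iterating the recurrence forward:
a_0 = 2
a_1 = 3
a_2 = 2*3 + 1*2 = 8
a_3 = 2*8 + 1*3 = 19
a_4 = 2*19 + 1*8 = 46
a_5 = 2*46 + 1*19 = 111
a_6 = 2*111 + 1*46 = 268
a_7 = 2*268 + 1*111 = 647
a_8 = 2*647 + 1*268 = 1562
So a_8 = 1562.

1562


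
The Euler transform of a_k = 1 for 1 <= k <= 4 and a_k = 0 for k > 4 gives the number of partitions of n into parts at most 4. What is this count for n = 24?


Partitions of 24 into parts at most 4:
Using generating function (1-x)^(-1)(1-x^2)^(-1)...(1-x^4)^(-1),
the coefficient of x^24 = 169

169


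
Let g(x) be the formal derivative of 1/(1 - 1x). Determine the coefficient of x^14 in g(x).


Differentiate termwise: d/dx sum_{k>=0} 1^k x^k = sum_{k>=1} k 1^k x^(k-1) = sum_{j>=0} (j+1) 1^(j+1) x^j.
Equivalently, d/dx [1/(1 - 1x)] = 1/(1 - 1x)^2.
For j = 14: 15 * 1^15 = 15 * 1 = 15.

15


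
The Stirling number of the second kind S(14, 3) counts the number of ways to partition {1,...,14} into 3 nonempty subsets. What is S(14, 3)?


Using the explicit formula S(n,k) = (1/k!) sum_{j=0}^{k} (-1)^(k-j) C(k,j) j^n:
S(14, 3) = 788970
Equivalently, S(n,k) is n! times the coefficient of x^n in the EGF (e^x - 1)^k / k!.

788970


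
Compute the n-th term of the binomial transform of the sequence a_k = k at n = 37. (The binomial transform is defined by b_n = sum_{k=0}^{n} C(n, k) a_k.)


With a_k = k, b_n = sum_{k=0}^{n} C(n, k) k. Using k * C(n, k) = n * C(n-1, k-1) gives b_n = n * sum_{k>=1} C(n-1, k-1) = n * 2^(n-1).
For n = 37: 37 * 2^36 = 37 * 68719476736 = 2542620639232.

2542620639232


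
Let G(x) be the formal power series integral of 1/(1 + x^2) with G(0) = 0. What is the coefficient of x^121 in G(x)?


1/(1 + x^2) = sum_{j>=0} (-1)^j x^(2j). Integrating termwise with G(0) = 0:
G(x) = sum_{j>=0} (-1)^j x^(2j+1) / (2j+1) = arctan(x).
Only odd powers are nonzero. For x^121 write 121 = 2*60 + 1, giving
(-1)^60 / 121 = 1/121 = 1/121.

1/121


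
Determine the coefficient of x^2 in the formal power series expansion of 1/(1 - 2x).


The geometric series identity gives 1/(1 - c x) = sum_{k>=0} c^k x^k, so the coefficient of x^k is c^k.
Here c = 2 and k = 2.
Computing: 2^2 = 4

4


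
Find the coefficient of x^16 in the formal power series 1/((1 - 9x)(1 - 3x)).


By partial fractions or Cauchy convolution:
The coefficient equals sum_{k=0}^{16} 9^k * 3^(16-k).
= 2779530261754401

2779530261754401


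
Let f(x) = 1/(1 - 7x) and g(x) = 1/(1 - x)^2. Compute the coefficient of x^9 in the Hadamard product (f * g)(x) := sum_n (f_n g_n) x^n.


f has coefficients f_k = 7^k. For g = 1/(1 - x)^2 the coefficient is g_k = C(k + 1, 1) = k + 1. The Hadamard coefficient is (f * g)_k = 7^k * (k + 1).
For k = 9: 7^9 * 10 = 40353607 * 10 = 403536070.

403536070


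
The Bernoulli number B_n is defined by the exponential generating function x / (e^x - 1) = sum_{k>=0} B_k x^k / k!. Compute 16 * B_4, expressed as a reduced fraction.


Bernoulli numbers can also be computed recursively via B_0 = 1 and sum_{j=0}^{m} C(m+1, j) B_j = 0 for m >= 1. Odd-index Bernoulli numbers vanish for k >= 3.
Computing B_4 = -1/30, so 16 * B_4 = 16 * -1/30 = -8/15.

-8/15


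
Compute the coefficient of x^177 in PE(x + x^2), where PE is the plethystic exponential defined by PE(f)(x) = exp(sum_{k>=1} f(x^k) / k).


With f(x) = x + x^2, the exponent is sum_{k>=1} (x^k + x^(2k)) / k = -ln(1 - x) - ln(1 - x^2). Exponentiating:
PE(x + x^2) = 1 / ((1 - x)(1 - x^2)).
This is the generating function for partitions of n into parts of size 1 or 2. The number of 2's can be any j in 0..88, and the rest are 1's, so
[x^177] = floor(177/2) + 1 = 89.

89


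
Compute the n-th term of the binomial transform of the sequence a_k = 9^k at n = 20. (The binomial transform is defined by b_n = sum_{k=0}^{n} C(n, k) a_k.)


With a_k = 9^k, b_n = sum_{k=0}^{n} C(n, k) 9^k = (1 + 9)^n by the binomial theorem.
For n = 20: (1 + 9)^20 = 10^20 = 100000000000000000000.

100000000000000000000


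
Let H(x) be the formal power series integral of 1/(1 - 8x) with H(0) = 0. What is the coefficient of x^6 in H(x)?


1/(1 - 8x) = sum_{k>=0} 8^k x^k. Integrating termwise with H(0) = 0:
H(x) = sum_{k>=0} 8^k x^(k+1) / (k+1) = sum_{m>=1} 8^(m-1) x^m / m.
For m = 6: 8^5/6 = 32768/6 = 16384/3.

16384/3


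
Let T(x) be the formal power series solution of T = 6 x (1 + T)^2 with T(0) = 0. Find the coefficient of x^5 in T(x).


Apply the Lagrange inversion formula: if T = 6 x * phi(T) with phi(t) = (1 + t)^2, then [x^n] T = 6^n * (1/n) [t^(n-1)] phi(t)^n = 6^n * (1/n) [t^(n-1)] (1 + t)^(2n) = 6^n * (1/n) C(2n, n-1).
Using the identity C(2n, n-1) = C(2n, n) * n / (n+1), the unscaled factor equals C(2n, n) / (n+1) = C_n, the n-th Catalan number.
For n = 5: C_5 = C(10, 5) / 6 = 252/6 = 42.
With the 6^5 = 7776 factor, the coefficient is 7776 * 42 = 326592.

326592


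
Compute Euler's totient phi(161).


phi(n) counts integers in [1, n] coprime to n. Using the multiplicative formula phi(n) = n * prod_{p | n} (1 - 1/p):
161 = 7 * 23, so
phi(161) = 161 * (1 - 1/7) * (1 - 1/23) = 132.

132


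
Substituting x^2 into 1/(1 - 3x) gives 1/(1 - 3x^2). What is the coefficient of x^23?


Since 1/(1 - 3x^2) only has even powers of x,
the coefficient of x^23 (odd) is 0.

0


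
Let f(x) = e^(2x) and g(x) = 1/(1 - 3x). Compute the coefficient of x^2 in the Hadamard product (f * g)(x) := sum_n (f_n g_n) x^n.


Expanding: f_k = 2^k/k! (from e^(2x)) and g_k = 3^k (from 1/(1 - 3x)). So the Hadamard coefficient (f * g)_k = 2^k 3^k / k! = (6)^k / k!.
For k = 2: 6^2/2! = 36/2 = 18.

18


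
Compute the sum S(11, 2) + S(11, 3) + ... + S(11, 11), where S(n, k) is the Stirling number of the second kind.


By definition, S(n, k) counts partitions of an n-set into exactly k nonempty blocks.
Computing row n = 11 for k = 2..11:
S(11, k): 1023, 28501, 145750, 246730, 179487, 63987, 11880, 1155, 55, 1
Sum = 678569.

678569


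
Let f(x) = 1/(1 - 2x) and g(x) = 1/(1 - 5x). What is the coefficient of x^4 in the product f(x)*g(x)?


The coefficient of x^n in f*g is the Cauchy product: sum_{k=0}^{n} a^k * b^(n-k).
With a=2, b=5, n=4:
sum_{k=0}^{4} 2^k * 5^(4-k)
= 1031

1031


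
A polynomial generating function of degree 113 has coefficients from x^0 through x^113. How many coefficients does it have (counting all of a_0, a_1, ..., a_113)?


A polynomial of degree 113 takes the form a_0 + a_1 x + ... + a_113 x^113.
The number of coefficients is 113 + 1 = 114.

114


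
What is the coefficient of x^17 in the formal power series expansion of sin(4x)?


The Maclaurin series is sin(t) = sum_{k>=0} (-1)^k t^(2k+1) / (2k+1)!, so substituting t = 4x, only odd powers of x are nonzero, with coefficient of x^(2k+1) equal to (-1)^k 4^(2k+1) / (2k+1)!.
Write 17 = 2*8 + 1, giving the coefficient (-1)^8 * 4^17 / 17! = 17179869184/355687428096000 = 524288/10854718875.

524288/10854718875


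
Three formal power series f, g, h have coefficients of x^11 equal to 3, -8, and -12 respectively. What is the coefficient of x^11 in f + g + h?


Series addition is componentwise:
3 + -8 + -12
= -17

-17


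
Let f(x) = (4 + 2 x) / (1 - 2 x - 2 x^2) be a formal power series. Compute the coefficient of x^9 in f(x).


Write f(x) = sum_{k>=0} a_k x^k. Multiplying both sides by 1 - 2 x - 2 x^2 gives
(1 - 2 x - 2 x^2) sum_{k>=0} a_k x^k = 4 + 2 x.
Matching coefficients:
 x^0: a_0 = 4
 x^1: a_1 - 2 a_0 = 2  =>  a_1 = 2*4 + 2 = 10
 x^k (k >= 2): a_k = 2 a_{k-1} + 2 a_{k-2}.
Iterating: a_2 = 28, a_3 = 76, a_4 = 208, a_5 = 568, a_6 = 1552, a_7 = 4240, a_8 = 11584, a_9 = 31648.
So the coefficient of x^9 is 31648.

31648


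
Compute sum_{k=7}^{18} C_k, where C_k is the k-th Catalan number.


C_7 through C_18: 429, 1430, 4862, 16796, 58786, 208012, 742900, 2674440, 9694845, 35357670, 129644790, 477638700
Sum = 429 + 1430 + 4862 + 16796 + 58786 + 208012 + 742900 + 2674440 + 9694845 + 35357670 + 129644790 + 477638700
= 656043660

656043660


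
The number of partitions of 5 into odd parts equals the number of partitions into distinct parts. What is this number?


Computing partitions of 5 into odd parts (1, 3, 5, ...):
Using the generating function prod_{k>=0} 1/(1-x^(2k+1)),
the count is 3

3


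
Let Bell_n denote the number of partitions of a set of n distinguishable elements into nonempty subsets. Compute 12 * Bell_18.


Bell_18 can be computed from the Bell triangle or from Dobinski's identity Bell_n = (1/e) * sum_{k>=0} k^n / k!.
Computing Bell_18 = 682076806159.
Then 12 * 682076806159 = 8184921673908.

8184921673908


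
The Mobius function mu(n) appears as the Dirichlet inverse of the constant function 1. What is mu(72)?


72 has a squared prime factor, so mu(72) = 0.
Factorization reveals a repeated prime.

0


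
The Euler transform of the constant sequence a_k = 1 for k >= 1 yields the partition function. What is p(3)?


The Euler transform converts the sequence a_k = 1 into the number of integer partitions.
Using the recurrence or dynamic programming:
p(3) = 3

3


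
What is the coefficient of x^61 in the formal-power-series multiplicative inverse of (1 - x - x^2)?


Let the inverse be f(x) = sum_{k>=0} a_k x^k. From f(x) * (1 - x - x^2) = 1 and matching coefficients:
 x^0: a_0 = 1.
 x^1: a_1 - a_0 = 0, so a_1 = 1.
 x^k (k >= 2): a_k - a_{k-1} - a_{k-2} = 0, i.e. a_k = a_{k-1} + a_{k-2}.
This is the Fibonacci-type recurrence shifted so that a_0 = a_1 = 1.
Iterating: a_0=1, a_1=1, a_2=2, a_3=3, a_4=5, a_5=8, a_6=13, a_7=21, a_8=34, a_9=55, ...
a_61 = 4052739537881.

4052739537881


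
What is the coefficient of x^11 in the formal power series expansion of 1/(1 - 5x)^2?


The general identity 1/(1 - c x)^r = sum_{k>=0} c^k C(k + r - 1, r - 1) x^k follows by substituting y = c x into 1/(1 - y)^r = sum_{k>=0} C(k + r - 1, r - 1) y^k.
For c = 5, r = 2, k = 11:
5^11 * C(12, 1) = 48828125 * 12 = 585937500.

585937500


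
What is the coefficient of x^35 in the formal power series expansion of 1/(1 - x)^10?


The negative binomial / multiset identity is
1/(1 - x)^r = sum_{k>=0} C(k + r - 1, r - 1) x^k.
Here r = 10 and k = 35, so the coefficient is
C(35 + 9, 9) = C(44, 9)
= 708930508

708930508


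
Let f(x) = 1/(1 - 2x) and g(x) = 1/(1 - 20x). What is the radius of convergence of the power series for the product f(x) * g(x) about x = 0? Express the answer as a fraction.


The radius of 1/(1 - 2x) is 1/2 (nearest singularity at x = 1/2), and the radius of 1/(1 - 20x) is 1/20.
The product f(x)*g(x) = 1/((1 - 2x)(1 - 20x)) has singularities at both 1/2 and 1/20, so its radius of convergence is the distance to the nearest one:
min(1/2, 1/20) = 1/20.

1/20


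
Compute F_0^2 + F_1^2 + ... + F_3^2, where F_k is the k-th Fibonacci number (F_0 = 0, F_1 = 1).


There is a standard identity sum_{k=0}^{N} F_k^2 = F_N * F_{N+1} (proved inductively from the telescoping relation F_k^2 = F_k F_{k+1} - F_{k-1} F_k). Then
sum_{k=0}^{3} F_k^2 = F_3 F_4 - F_0 F_0.
Computing: F_3 = 2, F_4 = 3.
Sum = 2 * 3 = 6.

6


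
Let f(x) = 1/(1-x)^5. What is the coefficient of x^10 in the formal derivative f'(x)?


Differentiate: d/dx [ 1/(1-x)^r ] = r / (1-x)^(r+1).
Here r = 5, so f'(x) = 5 / (1-x)^6.
The expansion of 1/(1-x)^(r+1) has coefficient of x^n equal to C(n+r, r).
So the coefficient of x^10 in f'(x) is
5 * C(15, 5) = 5 * 3003 = 15015

15015


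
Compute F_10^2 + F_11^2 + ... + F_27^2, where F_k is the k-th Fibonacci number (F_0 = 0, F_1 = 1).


There is a standard identity sum_{k=0}^{N} F_k^2 = F_N * F_{N+1} (proved inductively from the telescoping relation F_k^2 = F_k F_{k+1} - F_{k-1} F_k). Then
sum_{k=10}^{27} F_k^2 = F_27 F_28 - F_9 F_10.
Computing: F_27 = 196418, F_28 = 317811, F_9 = 34, F_10 = 55.
Sum = 196418 * 317811 - 34 * 55 = 62423799128.

62423799128


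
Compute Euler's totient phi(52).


phi(n) counts integers in [1, n] coprime to n. Using the multiplicative formula phi(n) = n * prod_{p | n} (1 - 1/p):
52 = 2^2 * 13, so
phi(52) = 52 * (1 - 1/2) * (1 - 1/13) = 24.

24


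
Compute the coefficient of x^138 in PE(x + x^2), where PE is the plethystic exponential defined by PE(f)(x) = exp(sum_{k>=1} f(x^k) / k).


With f(x) = x + x^2, the exponent is sum_{k>=1} (x^k + x^(2k)) / k = -ln(1 - x) - ln(1 - x^2). Exponentiating:
PE(x + x^2) = 1 / ((1 - x)(1 - x^2)).
This is the generating function for partitions of n into parts of size 1 or 2. The number of 2's can be any j in 0..69, and the rest are 1's, so
[x^138] = floor(138/2) + 1 = 70.

70


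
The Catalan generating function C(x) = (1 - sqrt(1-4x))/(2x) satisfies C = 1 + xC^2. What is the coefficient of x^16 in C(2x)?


Substituting x -> 2x scales the n-th coefficient by 2^n, so [x^16] C(2x) = 2^16 * C_16.
C_16 = C(2*16, 16)/(17) = 601080390/17 = 35357670.
So 2^16 * 35357670 = 65536 * 35357670 = 2317200261120.

2317200261120


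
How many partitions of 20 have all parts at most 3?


Using the generating function (1-x)^(-1)(1-x^2)^(-1)(1-x^3)^(-1),
the coefficient of x^20 counts these restricted partitions.
Result = 44

44


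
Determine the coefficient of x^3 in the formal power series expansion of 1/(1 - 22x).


The geometric series identity gives 1/(1 - c x) = sum_{k>=0} c^k x^k, so the coefficient of x^k is c^k.
Here c = 22 and k = 3.
Computing: 22^3 = 10648

10648


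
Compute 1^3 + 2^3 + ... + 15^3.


This power sum has a closed form given by Faulhaber's formula
sum_{k=1}^{m} k^p = (1 / (p + 1)) * sum_{j=0}^{p} C(p + 1, j) B_j m^(p + 1 - j),
but for small m direct computation is fastest:
1 + 8 + 27 + 64 + 125 + 216 + 343 + 512 + 729 + 1000 + 1331 + 1728 + 2197 + 2744 + 3375 = 14400.

14400


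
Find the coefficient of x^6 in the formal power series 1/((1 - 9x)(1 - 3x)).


By partial fractions or Cauchy convolution:
The coefficient equals sum_{k=0}^{6} 9^k * 3^(6-k).
= 796797

796797


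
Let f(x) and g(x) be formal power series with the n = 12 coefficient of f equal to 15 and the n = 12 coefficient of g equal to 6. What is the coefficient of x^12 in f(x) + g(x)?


Addition of formal power series is termwise.
The coefficient of x^12 in f + g = 15 + 6
= 21

21


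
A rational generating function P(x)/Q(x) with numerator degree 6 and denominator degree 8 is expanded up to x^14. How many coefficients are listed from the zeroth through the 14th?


Expanding up to x^14 gives the coefficients for x^0, x^1, ..., x^14.
That is 14 + 1 = 15 coefficients in total.

15


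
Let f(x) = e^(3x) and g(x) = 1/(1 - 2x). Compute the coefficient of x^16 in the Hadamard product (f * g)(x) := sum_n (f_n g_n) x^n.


Expanding: f_k = 3^k/k! (from e^(3x)) and g_k = 2^k (from 1/(1 - 2x)). So the Hadamard coefficient (f * g)_k = 3^k 2^k / k! = (6)^k / k!.
For k = 16: 6^16/16! = 2821109907456/20922789888000 = 118098/875875.

118098/875875


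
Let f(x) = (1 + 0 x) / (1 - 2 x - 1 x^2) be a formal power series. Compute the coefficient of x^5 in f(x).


Write f(x) = sum_{k>=0} a_k x^k. Multiplying both sides by 1 - 2 x - 1 x^2 gives
(1 - 2 x - 1 x^2) sum_{k>=0} a_k x^k = 1 + 0 x.
Matching coefficients:
 x^0: a_0 = 1
 x^1: a_1 - 2 a_0 = 0  =>  a_1 = 2*1 + 0 = 2
 x^k (k >= 2): a_k = 2 a_{k-1} + 1 a_{k-2}.
Iterating: a_2 = 5, a_3 = 12, a_4 = 29, a_5 = 70.
So the coefficient of x^5 is 70.

70


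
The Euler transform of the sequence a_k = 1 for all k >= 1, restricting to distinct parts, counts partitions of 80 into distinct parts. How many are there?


Partitions of 80 into distinct parts can be computed via generating function.
Product (1+x)(1+x^2)(1+x^3)...
The coefficient of x^80 = 77312

77312


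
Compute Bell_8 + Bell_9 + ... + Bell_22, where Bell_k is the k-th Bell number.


Recall Bell_k counts set partitions of a k-set (with Bell_0 = 1 by convention).
Bell_8 through Bell_22: 4140, 21147, 115975, 678570, 4213597, 27644437, 190899322, 1382958545, 10480142147, 82864869804, 682076806159, 5832742205057, 51724158235372, 474869816156751, 4506715738447323
Sum = 4140 + 21147 + 115975 + 678570 + 4213597 + 27644437 + 190899322 + 1382958545 + 10480142147 + 82864869804 + 682076806159 + 5832742205057 + 51724158235372 + 474869816156751 + 4506715738447323 = 5039919483398346.

5039919483398346


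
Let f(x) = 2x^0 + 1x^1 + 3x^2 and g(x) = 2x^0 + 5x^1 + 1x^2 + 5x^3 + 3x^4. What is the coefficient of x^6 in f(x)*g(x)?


Cauchy product at x^6:
3*3
= 9

9


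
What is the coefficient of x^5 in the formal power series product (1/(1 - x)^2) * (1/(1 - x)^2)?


Combine the factors: (1/(1 - x)^2) * (1/(1 - x)^2) = 1/(1 - x)^4.
Then use 1/(1 - x)^r = sum_{k>=0} C(k + r - 1, r - 1) x^k with r = 4 and k = 5:
C(8, 3) = 56.

56


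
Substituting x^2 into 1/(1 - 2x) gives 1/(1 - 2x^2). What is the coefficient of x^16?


The coefficient of x^(2m) in 1/(1 - 2x^2) is 2^m.
With n = 16 = 2*8, the coefficient is 2^8 = 256.

256


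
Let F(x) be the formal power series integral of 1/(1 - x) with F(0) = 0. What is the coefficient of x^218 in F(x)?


1/(1 - x) = sum_{k>=0} x^k. Integrating termwise and using F(0) = 0 gives
F(x) = sum_{k>=0} x^(k+1) / (k+1) = sum_{m>=1} x^m / m = -ln(1 - x).
So the coefficient of x^218 is 1/218 = 1/218.

1/218


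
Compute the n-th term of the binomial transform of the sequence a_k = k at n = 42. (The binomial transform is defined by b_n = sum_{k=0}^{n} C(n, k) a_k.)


With a_k = k, b_n = sum_{k=0}^{n} C(n, k) k. Using k * C(n, k) = n * C(n-1, k-1) gives b_n = n * sum_{k>=1} C(n-1, k-1) = n * 2^(n-1).
For n = 42: 42 * 2^41 = 42 * 2199023255552 = 92358976733184.

92358976733184
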